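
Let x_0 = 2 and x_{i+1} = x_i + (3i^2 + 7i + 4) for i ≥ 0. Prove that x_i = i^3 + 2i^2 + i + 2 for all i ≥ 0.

Base case: x_0 = 2, and 0^3 + 2·0^2 + 0 + 2 = 2.
Assume x_m = m^3 + 2m^2 + m + 2.
Then x_{m+1} = x_m + (3m^2 + 7m + 4) = (m^3 + 2m^2 + m + 2) + (3m^2 + 7m + 4) = m^3 + 5m^2 + 8m + 6,
and (m+1)^3 + 2·(m+1)^2 + (m+1) + 2 = m^3 + 5m^2 + 8m + 6.
By induction, x_i = i^3 + 2i^2 + i + 2 for all i ≥ 0.

x_i = i^3 + 2i^2 + i + 2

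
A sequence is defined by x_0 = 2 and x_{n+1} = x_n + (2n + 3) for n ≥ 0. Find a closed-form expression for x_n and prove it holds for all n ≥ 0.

Claim: x_n = n^2 + 2n + 2.

Base case: x_0 = 2, and 0^2 + 2·0 + 2 = 2.
Assume x_k = k^2 + 2k + 2.
Then x_{k+1} = x_k + (2k + 3) = (k^2 + 2k + 2) + (2k + 3) = k^2 + 4k + 5,
and (k+1)^2 + 2·(k+1) + 2 = k^2 + 4k + 5.
This completes the inductive step, so x_n = n^2 + 2n + 2 for all n ≥ 0.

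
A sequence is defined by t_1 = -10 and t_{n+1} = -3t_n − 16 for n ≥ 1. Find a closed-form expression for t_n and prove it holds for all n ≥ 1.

Claim: t_n = 2·(-3)^n − 4.

Base case: t_1 = -10, and 2·(-3)^1 − 4 = -6 − 4 = -10.
Assume t_r = 2·(-3)^r − 4 for some r ≥ 1.
Then t_{r+1} = -3t_r − 16 = -3·(2·(-3)^r − 4) − 16 = -6·(-3)^r + 12 − 16 = 2·(-3)^{r+1} − 4.
By induction, t_n = 2·(-3)^n − 4 for all n ≥ 1.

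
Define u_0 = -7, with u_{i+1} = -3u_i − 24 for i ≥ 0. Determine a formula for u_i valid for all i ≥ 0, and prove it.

Claim: u_i = -(-3)^i − 6.

Base case: u_0 = -7, and -(-3)^0 − 6 = -1 − 6 = -7.
Assume u_m = -(-3)^m − 6 for some m ≥ 0.
Then u_{m+1} = -3u_m − 24 = -3·(-(-3)^m − 6) − 24 = 3·(-3)^m + 18 − 24 = -(-3)^{m+1} − 6.
Hence u_i = -(-3)^i − 6 for every i ≥ 0, by induction.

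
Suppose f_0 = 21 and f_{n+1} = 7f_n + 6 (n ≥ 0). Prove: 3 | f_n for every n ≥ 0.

Base case: f_0 = 21 = 3·7, so 3 | f_0.
Assume 3 | f_k, so f_k = 3t for some integer t.
Then f_{k+1} = 7f_k + 6 = 7·(3t) + 6 = 3(7t + 2), so 3 | f_{k+1}.
Hence 3 | f_n for every n ≥ 0, by induction.

3 | f_n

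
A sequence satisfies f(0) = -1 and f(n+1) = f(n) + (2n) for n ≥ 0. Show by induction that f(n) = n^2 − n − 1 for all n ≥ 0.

Base case: f(0) = -1, and 0^2 − 0 − 1 = -1.
Assume f(k) = k^2 − k − 1.
Then f(k+1) = f(k) + (2k) = (k^2 − k − 1) + (2k) = k^2 + k − 1,
and (k+1)^2 − (k+1) − 1 = k^2 + k − 1.
By induction, f(n) = n^2 − n − 1 for all n ≥ 0.

f(n) = n^2 − n − 1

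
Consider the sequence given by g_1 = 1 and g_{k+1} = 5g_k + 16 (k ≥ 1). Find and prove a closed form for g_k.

Claim: g_k = 5^k − 4.

Base case: g_1 = 1, and 5^1 − 4 = 5 − 4 = 1.
Assume g_r = 5^r − 4 for some r ≥ 1.
Then g_{r+1} = 5g_r + 16 = 5·(5^r − 4) + 16 = 5^{r+1} − 20 + 16 = 5^{r+1} − 4.
By induction, g_k = 5^k − 4 for all k ≥ 1.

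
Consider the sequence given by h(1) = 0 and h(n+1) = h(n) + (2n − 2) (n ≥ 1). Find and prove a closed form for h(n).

Claim: h(n) = n^2 − 3n + 2.

Base case: h(1) = 0, and 1^2 − 3·1 + 2 = 0.
Assume h(j) = j^2 − 3j + 2.
Then h(j+1) = h(j) + (2j − 2) = (j^2 − 3j + 2) + (2j − 2) = j^2 − j,
and (j+1)^2 − 3·(j+1) + 2 = j^2 − j.
Hence h(n) = n^2 − 3n + 2 for every n ≥ 1, by induction.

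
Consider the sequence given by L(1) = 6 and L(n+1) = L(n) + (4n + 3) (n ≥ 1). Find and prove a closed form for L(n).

Claim: L(n) = 2n^2 + n + 3.

Base case: L(1) = 6, and 2·1^2 + 1 + 3 = 6.
Assume L(k) = 2k^2 + k + 3.
Then L(k+1) = L(k) + (4k + 3) = (2k^2 + k + 3) + (4k + 3) = 2k^2 + 5k + 6,
and 2·(k+1)^2 + (k+1) + 3 = 2k^2 + 5k + 6.
By induction, L(n) = 2n^2 + n + 3 for all n ≥ 1.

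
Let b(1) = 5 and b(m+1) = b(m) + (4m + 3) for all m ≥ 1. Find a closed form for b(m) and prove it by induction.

Claim: b(m) = 2m^2 + m + 2.

Base case: b(1) = 5, and 2·1^2 + 1 + 2 = 5.
Assume b(r) = 2r^2 + r + 2.
Then b(r+1) = b(r) + (4r + 3) = (2r^2 + r + 2) + (4r + 3) = 2r^2 + 5r + 5,
and 2·(r+1)^2 + (r+1) + 2 = 2r^2 + 5r + 5.
This completes the inductive step, so b(m) = 2m^2 + m + 2 for all m ≥ 1.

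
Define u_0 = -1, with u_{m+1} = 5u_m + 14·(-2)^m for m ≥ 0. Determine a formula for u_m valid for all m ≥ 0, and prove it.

Claim: u_m = 5^m − 2·(-2)^m.

Base case: u_0 = -1, and 5^0 − 2·(-2)^0 = 1 − 2 = -1.
Assume u_j = 5^j − 2·(-2)^j for some j ≥ 0.
Then u_{j+1} = 5u_j + 14·(-2)^j = 5·(5^j − 2·(-2)^j) + 14·(-2)^j = 5^{j+1} − 10·(-2)^j + 14·(-2)^j = 5^{j+1} + 4·(-2)^j = 5^{j+1} − 2·(-2)^{j+1}.
By induction, u_m = 5^m − 2·(-2)^m for all m ≥ 0.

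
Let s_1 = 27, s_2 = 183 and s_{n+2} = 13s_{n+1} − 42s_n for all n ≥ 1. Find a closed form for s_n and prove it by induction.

Claim: s_n = 3·7^n + 6^n.

Base cases: s_1 = 27 and 3·7^1 + 6^1 = 27; s_2 = 183 and 3·7^2 + 6^2 = 183.
Assume s_j = 3·7^j + 6^j for all 1 ≤ j ≤ k, where k ≥ 2.
Then s_{k+1} = 13s_k − 42s_{k−1} = 13·(3·7^k + 6^k) − 42·(3·7^{k−1} + 6^{k−1}) = 3·(13·7 − 42)7^{k−1} + (13·6 − 42)6^{k−1} = 147·7^{k−1} + 36·6^{k−1} = 3·7^{k+1} + 6^{k+1}.
So the formula holds for k+1, and by strong induction s_n = 3·7^n + 6^n for all n ≥ 1.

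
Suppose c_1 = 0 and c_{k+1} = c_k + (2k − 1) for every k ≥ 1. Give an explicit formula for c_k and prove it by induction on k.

Claim: c_k = k^2 − 2k + 1.

Base case: c_1 = 0, and 1^2 − 2·1 + 1 = 0.
Assume c_r = r^2 − 2r + 1.
Then c_{r+1} = c_r + (2r − 1) = (r^2 − 2r + 1) + (2r − 1) = r^2,
and (r+1)^2 − 2·(r+1) + 1 = r^2.
This completes the inductive step, so c_k = k^2 − 2k + 1 for all k ≥ 1.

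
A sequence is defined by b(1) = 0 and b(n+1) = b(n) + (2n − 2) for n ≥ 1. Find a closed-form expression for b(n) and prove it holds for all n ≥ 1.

Claim: b(n) = n^2 − 3n + 2.

Base case: b(1) = 0, and 1^2 − 3·1 + 2 = 0.
Assume b(r) = r^2 − 3r + 2.
Then b(r+1) = b(r) + (2r − 2) = (r^2 − 3r + 2) + (2r − 2) = r^2 − r,
and (r+1)^2 − 3·(r+1) + 2 = r^2 − r.
Hence b(n) = n^2 − 3n + 2 for every n ≥ 1, by induction.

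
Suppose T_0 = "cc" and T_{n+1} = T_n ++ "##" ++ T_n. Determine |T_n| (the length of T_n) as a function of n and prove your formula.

Claim: |T_n| = 2^{n+2} − 2.

Base case: |T_0| = 2, and 2^{0+2} − 2 = 2.
Assume |T_k| = 2^{k+2} − 2.
Then |T_{k+1}| = |T_k| + 2 + |T_k| = 2|T_k| + 2 = 2(2^{k+2} − 2) + 2 = 2^{k+3} − 4 + 2 = 2^{k+3} − 2.
By induction, |T_n| = 2^{n+2} − 2 for all n ≥ 0.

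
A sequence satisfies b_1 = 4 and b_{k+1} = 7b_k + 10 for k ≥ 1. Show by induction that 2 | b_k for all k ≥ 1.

Base case: b_1 = 4 = 2·2, so 2 | b_1.
Assume 2 | b_m, so b_m = 2t for some integer t.
Then b_{m+1} = 7b_m + 10 = 7·(2t) + 10 = 2(7t + 5), so 2 | b_{m+1}.
Hence 2 | b_k for every k ≥ 1, by induction.

2 | b_k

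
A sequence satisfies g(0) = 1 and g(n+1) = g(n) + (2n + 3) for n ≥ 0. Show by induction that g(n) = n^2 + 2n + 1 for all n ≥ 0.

Base case: g(0) = 1, and 0^2 + 2·0 + 1 = 1.
Assume g(k) = k^2 + 2k + 1.
Then g(k+1) = g(k) + (2k + 3) = (k^2 + 2k + 1) + (2k + 3) = k^2 + 4k + 4,
and (k+1)^2 + 2·(k+1) + 1 = k^2 + 4k + 4.
Hence g(n) = n^2 + 2n + 1 for every n ≥ 0, by induction.

g(n) = n^2 + 2n + 1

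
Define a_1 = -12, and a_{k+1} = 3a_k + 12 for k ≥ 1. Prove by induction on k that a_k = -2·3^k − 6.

Base case: a_1 = -12, and -2·3^1 − 6 = -6 − 6 = -12.
Assume a_j = -2·3^j − 6 for some j ≥ 1.
Then a_{j+1} = 3a_j + 12 = 3·(-2·3^j − 6) + 12 = -6·3^j − 18 + 12 = -2·3^{j+1} − 6.
So the formula holds for j+1, and by induction a_k = -2·3^k − 6 for all k ≥ 1.

a_k = -2·3^k − 6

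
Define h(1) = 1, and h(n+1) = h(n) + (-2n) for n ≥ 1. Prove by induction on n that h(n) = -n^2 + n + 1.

Base case: h(1) = 1, and -1^2 + 1 + 1 = 1.
Assume h(k) = -k^2 + k + 1.
Then h(k+1) = h(k) + (-2k) = (-k^2 + k + 1) + (-2k) = -k^2 − k + 1,
and -(k+1)^2 + (k+1) + 1 = -k^2 − k + 1.
By induction, h(n) = -n^2 + n + 1 for all n ≥ 1.

h(n) = -n^2 + n + 1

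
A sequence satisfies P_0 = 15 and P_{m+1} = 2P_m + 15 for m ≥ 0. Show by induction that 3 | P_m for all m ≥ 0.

Base case: P_0 = 15 = 3·5, so 3 | P_0.
Assume 3 | P_k, so P_k = 3t for some integer t.
Then P_{k+1} = 2P_k + 15 = 2·(3t) + 15 = 3(2t + 5), so 3 | P_{k+1}.
Hence 3 | P_m for every m ≥ 0, by induction.

3 | P_m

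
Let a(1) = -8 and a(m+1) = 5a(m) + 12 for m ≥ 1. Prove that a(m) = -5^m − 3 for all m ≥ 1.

Base case: a(1) = -8, and -5^1 − 3 = -5 − 3 = -8.
Assume a(j) = -5^j − 3 for some j ≥ 1.
Then a(j+1) = 5a(j) + 12 = 5·(-5^j − 3) + 12 = -5^{j+1} − 15 + 12 = -5^{j+1} − 3.
This completes the inductive step, so a(m) = -5^m − 3 for all m ≥ 1.

a(m) = -5^m − 3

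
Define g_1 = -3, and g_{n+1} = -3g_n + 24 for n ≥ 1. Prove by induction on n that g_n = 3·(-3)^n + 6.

Base case: g_1 = -3, and 3·(-3)^1 + 6 = -9 + 6 = -3.
Assume g_m = 3·(-3)^m + 6 for some m ≥ 1.
Then g_{m+1} = -3g_m + 24 = -3·(3·(-3)^m + 6) + 24 = -9·(-3)^m − 18 + 24 = 3·(-3)^{m+1} + 6.
So the formula holds for m+1, and by induction g_n = 3·(-3)^n + 6 for all n ≥ 1.

g_n = 3·(-3)^n + 6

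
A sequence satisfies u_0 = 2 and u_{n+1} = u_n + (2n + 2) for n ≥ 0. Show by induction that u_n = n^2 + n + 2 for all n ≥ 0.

Base case: u_0 = 2, and 0^2 + 0 + 2 = 2.
Assume u_k = k^2 + k + 2.
Then u_{k+1} = u_k + (2k + 2) = (k^2 + k + 2) + (2k + 2) = k^2 + 3k + 4,
and (k+1)^2 + (k+1) + 2 = k^2 + 3k + 4.
Hence u_n = n^2 + n + 2 for every n ≥ 0, by induction.

u_n = n^2 + n + 2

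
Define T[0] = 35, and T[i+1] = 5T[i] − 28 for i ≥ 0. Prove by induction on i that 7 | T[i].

Base case: T[0] = 35 = 7·5, so 7 | T[0].
Assume 7 | T[m], so T[m] = 7t for some integer t.
Then T[m+1] = 5T[m] − 28 = 5·(7t) − 28 = 7(5t − 4), so 7 | T[m+1].
So the property holds for m+1, and by induction 7 | T[i] for all i ≥ 0.

7 | T[i]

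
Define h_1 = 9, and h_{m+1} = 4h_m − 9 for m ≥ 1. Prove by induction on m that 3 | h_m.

Base case: h_1 = 9 = 3·3, so 3 | h_1.
Assume 3 | h_r, so h_r = 3t for some integer t.
Then h_{r+1} = 4h_r − 9 = 4·(3t) − 9 = 3(4t − 3), so 3 | h_{r+1}.
This completes the inductive step, so 3 | h_m for all m ≥ 1.

3 | h_m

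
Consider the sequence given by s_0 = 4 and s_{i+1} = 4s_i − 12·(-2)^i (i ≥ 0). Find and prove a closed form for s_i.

Claim: s_i = 2·4^i + 2·(-2)^i.

Base case: s_0 = 4, and 2·4^0 + 2·(-2)^0 = 2 + 2 = 4.
Assume s_k = 2·4^k + 2·(-2)^k for some k ≥ 0.
Then s_{k+1} = 4s_k − 12·(-2)^k = 4·(2·4^k + 2·(-2)^k) − 12·(-2)^k = 2·4^{k+1} + 8·(-2)^k − 12·(-2)^k = 2·4^{k+1} − 4·(-2)^k = 2·4^{k+1} + 2·(-2)^{k+1}.
Hence s_i = 2·4^i + 2·(-2)^i for every i ≥ 0, by induction.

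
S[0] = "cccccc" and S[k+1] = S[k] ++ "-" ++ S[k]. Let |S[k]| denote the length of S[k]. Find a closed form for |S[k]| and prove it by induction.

Claim: |S[k]| = 7·2^k − 1.

Base case: |S[0]| = 6, and 7·2^0 − 1 = 6.
Assume |S[m]| = 7·2^m − 1.
Then |S[m+1]| = |S[m]| + 1 + |S[m]| = 2|S[m]| + 1 = 2(7·2^m − 1) + 1 = 7·2^{m+1} − 2 + 1 = 7·2^{m+1} − 1.
Hence |S[k]| = 7·2^k − 1 for every k ≥ 0, by induction.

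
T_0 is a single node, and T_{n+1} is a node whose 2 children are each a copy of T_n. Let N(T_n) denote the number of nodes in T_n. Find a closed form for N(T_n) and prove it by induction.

Claim: N(T_n) = 2^{n+1} − 1.

Base case: N(T_0) = 1, and 2^{0+1} − 1 = 1.
Assume N(T_j) = 2^{j+1} − 1.
Then N(T_{j+1}) = 1 + 2N(T_j) = 1 + 2(2^{j+1} − 1) = 2^{j+2} − 2 + 1 = 2^{j+2} − 1.
Hence N(T_n) = 2^{n+1} − 1 for every n ≥ 0, by induction.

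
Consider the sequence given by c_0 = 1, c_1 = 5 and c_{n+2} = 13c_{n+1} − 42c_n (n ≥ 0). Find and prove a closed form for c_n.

Claim: c_n = 2·6^n − 7^n.

Base cases: c_0 = 1 and 2·6^0 − 7^0 = 1; c_1 = 5 and 2·6^1 − 7^1 = 5.
Assume c_j = 2·6^j − 7^j for all 0 ≤ j ≤ k, where k ≥ 1.
Then c_{k+1} = 13c_k − 42c_{k−1} = 13·(2·6^k − 7^k) − 42·(2·6^{k−1} − 7^{k−1}) = 2·(13·6 − 42)6^{k−1} − (13·7 − 42)7^{k−1} = 72·6^{k−1} − 49·7^{k−1} = 2·6^{k+1} − 7^{k+1}.
This completes the inductive step, so c_n = 2·6^n − 7^n for all n ≥ 0.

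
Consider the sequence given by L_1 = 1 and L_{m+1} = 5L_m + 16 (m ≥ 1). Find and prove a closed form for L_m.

Claim: L_m = 5^m − 4.

Base case: L_1 = 1, and 5^1 − 4 = 5 − 4 = 1.
Assume L_j = 5^j − 4 for some j ≥ 1.
Then L_{j+1} = 5L_j + 16 = 5·(5^j − 4) + 16 = 5^{j+1} − 20 + 16 = 5^{j+1} − 4.
By induction, L_m = 5^m − 4 for all m ≥ 1.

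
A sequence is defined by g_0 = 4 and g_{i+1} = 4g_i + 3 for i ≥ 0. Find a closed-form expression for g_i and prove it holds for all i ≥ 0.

Claim: g_i = 5·4^i − 1.

Base case: g_0 = 4, and 5·4^0 − 1 = 5 − 1 = 4.
Assume g_r = 5·4^r − 1 for some r ≥ 0.
Then g_{r+1} = 4g_r + 3 = 4·(5·4^r − 1) + 3 = 20·4^r − 4 + 3 = 5·4^{r+1} − 1.
This completes the inductive step, so g_i = 5·4^i − 1 for all i ≥ 0.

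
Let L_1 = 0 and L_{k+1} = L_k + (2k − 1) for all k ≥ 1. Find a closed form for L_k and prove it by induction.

Claim: L_k = k^2 − 2k + 1.

Base case: L_1 = 0, and 1^2 − 2·1 + 1 = 0.
Assume L_j = j^2 − 2j + 1.
Then L_{j+1} = L_j + (2j − 1) = (j^2 − 2j + 1) + (2j − 1) = j^2,
and (j+1)^2 − 2·(j+1) + 1 = j^2.
This completes the inductive step, so L_k = k^2 − 2k + 1 for all k ≥ 1.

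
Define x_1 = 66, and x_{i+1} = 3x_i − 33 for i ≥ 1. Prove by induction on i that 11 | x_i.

Base case: x_1 = 66 = 11·6, so 11 | x_1.
Assume 11 | x_j, so x_j = 11t for some integer t.
Then x_{j+1} = 3x_j − 33 = 3·(11t) − 33 = 11(3t − 3), so 11 | x_{j+1}.
By induction, 11 | x_i for all i ≥ 1.

11 | x_i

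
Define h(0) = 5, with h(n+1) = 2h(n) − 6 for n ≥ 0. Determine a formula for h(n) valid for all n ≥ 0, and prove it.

Claim: h(n) = -2^n + 6.

Base case: h(0) = 5, and -2^0 + 6 = -1 + 6 = 5.
Assume h(r) = -2^r + 6 for some r ≥ 0.
Then h(r+1) = 2h(r) − 6 = 2·(-2^r + 6) − 6 = -2^{r+1} + 12 − 6 = -2^{r+1} + 6.
Hence h(n) = -2^n + 6 for every n ≥ 0, by induction.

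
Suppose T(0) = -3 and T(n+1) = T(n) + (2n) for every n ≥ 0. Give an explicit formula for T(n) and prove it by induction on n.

Claim: T(n) = n^2 − n − 3.

Base case: T(0) = -3, and 0^2 − 0 − 3 = -3.
Assume T(k) = k^2 − k − 3.
Then T(k+1) = T(k) + (2k) = (k^2 − k − 3) + (2k) = k^2 + k − 3,
and (k+1)^2 − (k+1) − 3 = k^2 + k − 3.
Hence T(n) = n^2 − n − 3 for every n ≥ 0, by induction.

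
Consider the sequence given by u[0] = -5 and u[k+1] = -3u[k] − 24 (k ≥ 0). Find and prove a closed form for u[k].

Claim: u[k] = (-3)^k − 6.

Base case: u[0] = -5, and (-3)^0 − 6 = 1 − 6 = -5.
Assume u[j] = (-3)^j − 6 for some j ≥ 0.
Then u[j+1] = -3u[j] − 24 = -3·((-3)^j − 6) − 24 = -3·(-3)^j + 18 − 24 = (-3)^{j+1} − 6.
This completes the inductive step, so u[k] = (-3)^k − 6 for all k ≥ 0.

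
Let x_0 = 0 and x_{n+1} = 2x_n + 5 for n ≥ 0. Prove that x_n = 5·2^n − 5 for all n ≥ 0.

Base case: x_0 = 0, and 5·2^0 − 5 = 5 − 5 = 0.
Assume x_r = 5·2^r − 5 for some r ≥ 0.
Then x_{r+1} = 2x_r + 5 = 2·(5·2^r − 5) + 5 = 10·2^r − 10 + 5 = 5·2^{r+1} − 5.
By induction, x_n = 5·2^n − 5 for all n ≥ 0.

x_n = 5·2^n − 5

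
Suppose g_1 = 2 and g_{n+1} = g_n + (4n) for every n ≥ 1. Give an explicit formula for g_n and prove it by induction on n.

Claim: g_n = 2n^2 − 2n + 2.

Base case: g_1 = 2, and 2·1^2 − 2·1 + 2 = 2.
Assume g_j = 2j^2 − 2j + 2.
Then g_{j+1} = g_j + (4j) = (2j^2 − 2j + 2) + (4j) = 2j^2 + 2j + 2,
and 2·(j+1)^2 − 2·(j+1) + 2 = 2j^2 + 2j + 2.
This completes the inductive step, so g_n = 2n^2 − 2n + 2 for all n ≥ 1.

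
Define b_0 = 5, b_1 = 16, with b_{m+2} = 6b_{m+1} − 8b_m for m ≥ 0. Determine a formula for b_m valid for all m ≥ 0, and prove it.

Claim: b_m = 3·4^m + 2·2^m.

Base cases: b_0 = 5 and 3·4^0 + 2·2^0 = 5; b_1 = 16 and 3·4^1 + 2·2^1 = 16.
Assume b_j = 3·4^j + 2·2^j for all 0 ≤ j ≤ r, where r ≥ 1.
Then b_{r+1} = 6b_r − 8b_{r−1} = 6·(3·4^r + 2·2^r) − 8·(3·4^{r−1} + 2·2^{r−1}) = 3·(6·4 − 8)4^{r−1} + 2·(6·2 − 8)2^{r−1} = 48·4^{r−1} + 8·2^{r−1} = 3·4^{r+1} + 2·2^{r+1}.
By strong induction, b_m = 3·4^m + 2·2^m for all m ≥ 0.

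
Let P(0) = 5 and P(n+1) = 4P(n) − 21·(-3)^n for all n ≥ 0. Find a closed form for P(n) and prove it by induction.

Claim: P(n) = 2·4^n + 3·(-3)^n.

Base case: P(0) = 5, and 2·4^0 + 3·(-3)^0 = 2 + 3 = 5.
Assume P(j) = 2·4^j + 3·(-3)^j for some j ≥ 0.
Then P(j+1) = 4P(j) − 21·(-3)^j = 4·(2·4^j + 3·(-3)^j) − 21·(-3)^j = 2·4^{j+1} + 12·(-3)^j − 21·(-3)^j = 2·4^{j+1} − 9·(-3)^j = 2·4^{j+1} + 3·(-3)^{j+1}.
So the formula holds for j+1, and by induction P(n) = 2·4^n + 3·(-3)^n for all n ≥ 0.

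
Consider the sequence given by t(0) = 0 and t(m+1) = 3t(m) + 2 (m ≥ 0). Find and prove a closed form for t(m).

Claim: t(m) = 3^m − 1.

Base case: t(0) = 0, and 3^0 − 1 = 1 − 1 = 0.
Assume t(r) = 3^r − 1 for some r ≥ 0.
Then t(r+1) = 3t(r) + 2 = 3·(3^r − 1) + 2 = 3^{r+1} − 3 + 2 = 3^{r+1} − 1.
This completes the inductive step, so t(m) = 3^m − 1 for all m ≥ 0.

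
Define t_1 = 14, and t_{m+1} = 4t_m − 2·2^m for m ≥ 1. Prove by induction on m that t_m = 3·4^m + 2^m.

Base case: t_1 = 14, and 3·4^1 + 2^1 = 12 + 2 = 14.
Assume t_j = 3·4^j + 2^j for some j ≥ 1.
Then t_{j+1} = 4t_j − 2·2^j = 4·(3·4^j + 2^j) − 2·2^j = 3·4^{j+1} + 4·2^j − 2·2^j = 3·4^{j+1} + 2·2^j = 3·4^{j+1} + 2^{j+1}.
Hence t_m = 3·4^m + 2^m for every m ≥ 1, by induction.

t_m = 3·4^m + 2^m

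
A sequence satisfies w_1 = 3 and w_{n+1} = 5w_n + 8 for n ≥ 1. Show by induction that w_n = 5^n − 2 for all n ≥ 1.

Base case: w_1 = 3, and 5^1 − 2 = 5 − 2 = 3.
Assume w_j = 5^j − 2 for some j ≥ 1.
Then w_{j+1} = 5w_j + 8 = 5·(5^j − 2) + 8 = 5^{j+1} − 10 + 8 = 5^{j+1} − 2.
This completes the inductive step, so w_n = 5^n − 2 for all n ≥ 1.

w_n = 5^n − 2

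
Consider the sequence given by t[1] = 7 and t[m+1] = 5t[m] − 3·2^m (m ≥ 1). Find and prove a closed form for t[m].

Claim: t[m] = 5^m + 2^m.

Base case: t[1] = 7, and 5^1 + 2^1 = 5 + 2 = 7.
Assume t[r] = 5^r + 2^r for some r ≥ 1.
Then t[r+1] = 5t[r] − 3·2^r = 5·(5^r + 2^r) − 3·2^r = 5^{r+1} + 5·2^r − 3·2^r = 5^{r+1} + 2·2^r = 5^{r+1} + 2^{r+1}.
So the formula holds for r+1, and by induction t[m] = 5^m + 2^m for all m ≥ 1.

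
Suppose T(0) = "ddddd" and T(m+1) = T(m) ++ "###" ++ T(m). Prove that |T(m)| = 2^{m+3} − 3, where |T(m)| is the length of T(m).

Base case: |T(0)| = 5, and 2^{0+3} − 3 = 5.
Assume |T(k)| = 2^{k+3} − 3.
Then |T(k+1)| = |T(k)| + 3 + |T(k)| = 2|T(k)| + 3 = 2(2^{k+3} − 3) + 3 = 2^{k+1+3} − 6 + 3 = 2^{k+1+3} − 3.
This completes the inductive step, so |T(m)| = 2^{m+3} − 3 for all m ≥ 0.

|T(m)| = 2^{m+3} − 3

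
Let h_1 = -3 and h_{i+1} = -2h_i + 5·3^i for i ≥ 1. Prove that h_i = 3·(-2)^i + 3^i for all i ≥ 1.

Base case: h_1 = -3, and 3·(-2)^1 + 3^1 = -6 + 3 = -3.
Assume h_m = 3·(-2)^m + 3^m for some m ≥ 1.
Then h_{m+1} = -2h_m + 5·3^m = -2·(3·(-2)^m + 3^m) + 5·3^m = 3·(-2)^{m+1} − 2·3^m + 5·3^m = 3·(-2)^{m+1} + 3·3^m = 3·(-2)^{m+1} + 3^{m+1}.
This completes the inductive step, so h_i = 3·(-2)^i + 3^i for all i ≥ 1.

h_i = 3·(-2)^i + 3^i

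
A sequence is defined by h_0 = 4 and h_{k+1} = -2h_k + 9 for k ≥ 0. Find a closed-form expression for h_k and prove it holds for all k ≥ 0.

Claim: h_k = (-2)^k + 3.

Base case: h_0 = 4, and (-2)^0 + 3 = 1 + 3 = 4.
Assume h_j = (-2)^j + 3 for some j ≥ 0.
Then h_{j+1} = -2h_j + 9 = -2·((-2)^j + 3) + 9 = -2·(-2)^j − 6 + 9 = (-2)^{j+1} + 3.
So the formula holds for j+1, and by induction h_k = (-2)^k + 3 for all k ≥ 0.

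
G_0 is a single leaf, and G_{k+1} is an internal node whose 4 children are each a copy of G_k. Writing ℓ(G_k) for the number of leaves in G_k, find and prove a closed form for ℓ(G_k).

Claim: ℓ(G_k) = 4^k.

Base case: ℓ(G_0) = 1, and 4^0 = 1.
Assume ℓ(G_r) = 4^r.
Then ℓ(G_{r+1}) = 4·ℓ(G_r) = 4·4^r = 4^{r+1}.
This completes the inductive step, so ℓ(G_k) = 4^k for all k ≥ 0.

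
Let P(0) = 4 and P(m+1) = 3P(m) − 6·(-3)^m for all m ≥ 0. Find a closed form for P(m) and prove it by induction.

Claim: P(m) = 3·3^m + (-3)^m.

Base case: P(0) = 4, and 3·3^0 + (-3)^0 = 3 + 1 = 4.
Assume P(k) = 3·3^k + (-3)^k for some k ≥ 0.
Then P(k+1) = 3P(k) − 6·(-3)^k = 3·(3·3^k + (-3)^k) − 6·(-3)^k = 3·3^{k+1} + 3·(-3)^k − 6·(-3)^k = 3·3^{k+1} − 3·(-3)^k = 3·3^{k+1} + (-3)^{k+1}.
So the formula holds for k+1, and by induction P(m) = 3·3^m + (-3)^m for all m ≥ 0.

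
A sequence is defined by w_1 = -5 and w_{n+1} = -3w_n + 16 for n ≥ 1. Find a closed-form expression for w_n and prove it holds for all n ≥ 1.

Claim: w_n = 3·(-3)^n + 4.

Base case: w_1 = -5, and 3·(-3)^1 + 4 = -9 + 4 = -5.
Assume w_k = 3·(-3)^k + 4 for some k ≥ 1.
Then w_{k+1} = -3w_k + 16 = -3·(3·(-3)^k + 4) + 16 = -9·(-3)^k − 12 + 16 = 3·(-3)^{k+1} + 4.
By induction, w_n = 3·(-3)^n + 4 for all n ≥ 1.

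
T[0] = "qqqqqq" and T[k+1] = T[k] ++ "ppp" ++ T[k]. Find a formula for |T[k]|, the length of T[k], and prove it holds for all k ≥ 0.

Claim: |T[k]| = 9·2^k − 3.

Base case: |T[0]| = 6, and 9·2^0 − 3 = 6.
Assume |T[m]| = 9·2^m − 3.
Then |T[m+1]| = |T[m]| + 3 + |T[m]| = 2|T[m]| + 3 = 2(9·2^m − 3) + 3 = 9·2^{m+1} − 6 + 3 = 9·2^{m+1} − 3.
So the formula holds for m+1, and by induction |T[k]| = 9·2^k − 3 for all k ≥ 0.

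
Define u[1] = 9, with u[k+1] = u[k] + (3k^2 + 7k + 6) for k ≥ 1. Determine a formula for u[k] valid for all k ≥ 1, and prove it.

Claim: u[k] = k^3 + 2k^2 + 3k + 3.

Base case: u[1] = 9, and 1^3 + 2·1^2 + 3·1 + 3 = 9.
Assume u[m] = m^3 + 2m^2 + 3m + 3.
Then u[m+1] = u[m] + (3m^2 + 7m + 6) = (m^3 + 2m^2 + 3m + 3) + (3m^2 + 7m + 6) = m^3 + 5m^2 + 10m + 9,
and (m+1)^3 + 2·(m+1)^2 + 3·(m+1) + 3 = m^3 + 5m^2 + 10m + 9.
By induction, u[k] = k^3 + 2k^2 + 3k + 3 for all k ≥ 1.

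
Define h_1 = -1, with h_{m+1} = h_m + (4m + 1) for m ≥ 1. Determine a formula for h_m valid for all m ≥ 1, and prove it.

Claim: h_m = 2m^2 − m − 2.

Base case: h_1 = -1, and 2·1^2 − 1 − 2 = -1.
Assume h_r = 2r^2 − r − 2.
Then h_{r+1} = h_r + (4r + 1) = (2r^2 − r − 2) + (4r + 1) = 2r^2 + 3r − 1,
and 2·(r+1)^2 − (r+1) − 2 = 2r^2 + 3r − 1.
Hence h_m = 2m^2 − m − 2 for every m ≥ 1, by induction.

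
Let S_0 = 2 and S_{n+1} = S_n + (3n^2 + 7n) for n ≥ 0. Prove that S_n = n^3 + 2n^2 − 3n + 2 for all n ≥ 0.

Base case: S_0 = 2, and 0^3 + 2·0^2 − 3·0 + 2 = 2.
Assume S_j = j^3 + 2j^2 − 3j + 2.
Then S_{j+1} = S_j + (3j^2 + 7j) = (j^3 + 2j^2 − 3j + 2) + (3j^2 + 7j) = j^3 + 5j^2 + 4j + 2,
and (j+1)^3 + 2·(j+1)^2 − 3·(j+1) + 2 = j^3 + 5j^2 + 4j + 2.
Hence S_n = n^3 + 2n^2 − 3n + 2 for every n ≥ 0, by induction.

S_n = n^3 + 2n^2 − 3n + 2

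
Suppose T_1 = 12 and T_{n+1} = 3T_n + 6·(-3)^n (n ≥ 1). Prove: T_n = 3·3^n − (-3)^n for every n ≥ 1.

Base case: T_1 = 12, and 3·3^1 − (-3)^1 = 9 + 3 = 12.
Assume T_j = 3·3^j − (-3)^j for some j ≥ 1.
Then T_{j+1} = 3T_j + 6·(-3)^j = 3·(3·3^j − (-3)^j) + 6·(-3)^j = 3·3^{j+1} − 3·(-3)^j + 6·(-3)^j = 3·3^{j+1} + 3·(-3)^j = 3·3^{j+1} − (-3)^{j+1}.
So the formula holds for j+1, and by induction T_n = 3·3^n − (-3)^n for all n ≥ 1.

T_n = 3·3^n − (-3)^n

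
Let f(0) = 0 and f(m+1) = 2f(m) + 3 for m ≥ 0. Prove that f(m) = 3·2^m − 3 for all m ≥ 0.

Base case: f(0) = 0, and 3·2^0 − 3 = 3 − 3 = 0.
Assume f(k) = 3·2^k − 3 for some k ≥ 0.
Then f(k+1) = 2f(k) + 3 = 2·(3·2^k − 3) + 3 = 6·2^k − 6 + 3 = 3·2^{k+1} − 3.
This completes the inductive step, so f(m) = 3·2^m − 3 for all m ≥ 0.

f(m) = 3·2^m − 3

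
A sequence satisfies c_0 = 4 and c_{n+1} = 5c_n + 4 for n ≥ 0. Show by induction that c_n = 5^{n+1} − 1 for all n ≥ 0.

Base case: c_0 = 4, and 5^{0+1} − 1 = 5 − 1 = 4.
Assume c_j = 5^{j+1} − 1 for some j ≥ 0.
Then c_{j+1} = 5c_j + 4 = 5·(5^{j+1} − 1) + 4 = 5^{j+2} − 5 + 4 = 5^{j+2} − 1.
Hence c_n = 5^{n+1} − 1 for every n ≥ 0, by induction.

c_n = 5^{n+1} − 1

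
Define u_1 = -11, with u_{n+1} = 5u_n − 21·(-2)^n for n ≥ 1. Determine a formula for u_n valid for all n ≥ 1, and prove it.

Claim: u_n = -5^n + 3·(-2)^n.

Base case: u_1 = -11, and -5^1 + 3·(-2)^1 = -5 − 6 = -11.
Assume u_j = -5^j + 3·(-2)^j for some j ≥ 1.
Then u_{j+1} = 5u_j − 21·(-2)^j = 5·(-5^j + 3·(-2)^j) − 21·(-2)^j = -5^{j+1} + 15·(-2)^j − 21·(-2)^j = -5^{j+1} − 6·(-2)^j = -5^{j+1} + 3·(-2)^{j+1}.
Hence u_n = -5^n + 3·(-2)^n for every n ≥ 1, by induction.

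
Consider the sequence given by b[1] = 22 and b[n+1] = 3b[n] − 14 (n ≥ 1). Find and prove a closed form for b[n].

Claim: b[n] = 5·3^n + 7.

Base case: b[1] = 22, and 5·3^1 + 7 = 15 + 7 = 22.
Assume b[k] = 5·3^k + 7 for some k ≥ 1.
Then b[k+1] = 3b[k] − 14 = 3·(5·3^k + 7) − 14 = 15·3^k + 21 − 14 = 5·3^{k+1} + 7.
So the formula holds for k+1, and by induction b[n] = 5·3^n + 7 for all n ≥ 1.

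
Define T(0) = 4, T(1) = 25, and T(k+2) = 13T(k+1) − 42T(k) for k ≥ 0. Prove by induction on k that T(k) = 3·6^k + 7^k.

Base cases: T(0) = 4 and 3·6^0 + 7^0 = 4; T(1) = 25 and 3·6^1 + 7^1 = 25.
Assume T(j) = 3·6^j + 7^j for all 0 ≤ j ≤ r, where r ≥ 1.
Then T(r+1) = 13T(r) − 42T(r−1) = 13·(3·6^r + 7^r) − 42·(3·6^{r−1} + 7^{r−1}) = 3·(13·6 − 42)6^{r−1} + (13·7 − 42)7^{r−1} = 108·6^{r−1} + 49·7^{r−1} = 3·6^{r+1} + 7^{r+1}.
This completes the inductive step, so T(k) = 3·6^k + 7^k for all k ≥ 0.

T(k) = 3·6^k + 7^k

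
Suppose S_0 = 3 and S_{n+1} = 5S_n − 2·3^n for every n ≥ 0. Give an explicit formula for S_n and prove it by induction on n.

Claim: S_n = 2·5^n + 3^n.

Base case: S_0 = 3, and 2·5^0 + 3^0 = 2 + 1 = 3.
Assume S_m = 2·5^m + 3^m for some m ≥ 0.
Then S_{m+1} = 5S_m − 2·3^m = 5·(2·5^m + 3^m) − 2·3^m = 2·5^{m+1} + 5·3^m − 2·3^m = 2·5^{m+1} + 3·3^m = 2·5^{m+1} + 3^{m+1}.
This completes the inductive step, so S_n = 2·5^n + 3^n for all n ≥ 0.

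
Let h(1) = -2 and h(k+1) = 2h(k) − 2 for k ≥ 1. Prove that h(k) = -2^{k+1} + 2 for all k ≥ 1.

Base case: h(1) = -2, and -2^{1+1} + 2 = -4 + 2 = -2.
Assume h(m) = -2^{m+1} + 2 for some m ≥ 1.
Then h(m+1) = 2h(m) − 2 = 2·(-2^{m+1} + 2) − 2 = -2^{m+2} + 4 − 2 = -2^{m+2} + 2.
So the formula holds for m+1, and by induction h(k) = -2^{k+1} + 2 for all k ≥ 1.

h(k) = -2^{k+1} + 2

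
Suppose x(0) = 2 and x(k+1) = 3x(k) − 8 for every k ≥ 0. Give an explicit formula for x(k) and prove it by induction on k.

Claim: x(k) = -2·3^k + 4.

Base case: x(0) = 2, and -2·3^0 + 4 = -2 + 4 = 2.
Assume x(j) = -2·3^j + 4 for some j ≥ 0.
Then x(j+1) = 3x(j) − 8 = 3·(-2·3^j + 4) − 8 = -6·3^j + 12 − 8 = -2·3^{j+1} + 4.
This completes the inductive step, so x(k) = -2·3^k + 4 for all k ≥ 0.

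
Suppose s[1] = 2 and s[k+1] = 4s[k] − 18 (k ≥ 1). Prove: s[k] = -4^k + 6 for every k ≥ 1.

Base case: s[1] = 2, and -4^1 + 6 = -4 + 6 = 2.
Assume s[r] = -4^r + 6 for some r ≥ 1.
Then s[r+1] = 4s[r] − 18 = 4·(-4^r + 6) − 18 = -4^{r+1} + 24 − 18 = -4^{r+1} + 6.
This completes the inductive step, so s[k] = -4^k + 6 for all k ≥ 1.

s[k] = -4^k + 6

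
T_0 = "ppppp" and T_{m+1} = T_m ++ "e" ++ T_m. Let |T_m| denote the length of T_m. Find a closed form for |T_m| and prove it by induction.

Claim: |T_m| = 6·2^m − 1.

Base case: |T_0| = 5, and 6·2^0 − 1 = 5.
Assume |T_j| = 6·2^j − 1.
Then |T_{j+1}| = |T_j| + 1 + |T_j| = 2|T_j| + 1 = 2(6·2^j − 1) + 1 = 6·2^{j+1} − 2 + 1 = 6·2^{j+1} − 1.
By induction, |T_m| = 6·2^m − 1 for all m ≥ 0.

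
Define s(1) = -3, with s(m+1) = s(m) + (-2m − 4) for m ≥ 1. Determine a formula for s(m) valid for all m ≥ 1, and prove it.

Claim: s(m) = -m^2 − 3m + 1.

Base case: s(1) = -3, and -1^2 − 3·1 + 1 = -3.
Assume s(k) = -k^2 − 3k + 1.
Then s(k+1) = s(k) + (-2k − 4) = (-k^2 − 3k + 1) + (-2k − 4) = -k^2 − 5k − 3,
and -(k+1)^2 − 3·(k+1) + 1 = -k^2 − 5k − 3.
By induction, s(m) = -m^2 − 3m + 1 for all m ≥ 1.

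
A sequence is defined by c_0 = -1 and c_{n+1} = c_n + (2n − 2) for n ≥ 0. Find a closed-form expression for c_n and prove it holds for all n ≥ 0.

Claim: c_n = n^2 − 3n − 1.

Base case: c_0 = -1, and 0^2 − 3·0 − 1 = -1.
Assume c_r = r^2 − 3r − 1.
Then c_{r+1} = c_r + (2r − 2) = (r^2 − 3r − 1) + (2r − 2) = r^2 − r − 3,
and (r+1)^2 − 3·(r+1) − 1 = r^2 − r − 3.
Hence c_n = n^2 − 3n − 1 for every n ≥ 0, by induction.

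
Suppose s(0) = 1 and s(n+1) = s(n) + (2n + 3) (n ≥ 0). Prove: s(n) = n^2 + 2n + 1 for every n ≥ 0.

Base case: s(0) = 1, and 0^2 + 2·0 + 1 = 1.
Assume s(j) = j^2 + 2j + 1.
Then s(j+1) = s(j) + (2j + 3) = (j^2 + 2j + 1) + (2j + 3) = j^2 + 4j + 4,
and (j+1)^2 + 2·(j+1) + 1 = j^2 + 4j + 4.
By induction, s(n) = n^2 + 2n + 1 for all n ≥ 0.

s(n) = n^2 + 2n + 1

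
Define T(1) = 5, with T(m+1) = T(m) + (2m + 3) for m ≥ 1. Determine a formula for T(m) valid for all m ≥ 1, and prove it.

Claim: T(m) = m^2 + 2m + 2.

Base case: T(1) = 5, and 1^2 + 2·1 + 2 = 5.
Assume T(k) = k^2 + 2k + 2.
Then T(k+1) = T(k) + (2k + 3) = (k^2 + 2k + 2) + (2k + 3) = k^2 + 4k + 5,
and (k+1)^2 + 2·(k+1) + 2 = k^2 + 4k + 5.
Hence T(m) = m^2 + 2m + 2 for every m ≥ 1, by induction.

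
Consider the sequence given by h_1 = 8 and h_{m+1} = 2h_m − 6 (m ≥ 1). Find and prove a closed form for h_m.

Claim: h_m = 2^m + 6.

Base case: h_1 = 8, and 2^1 + 6 = 2 + 6 = 8.
Assume h_j = 2^j + 6 for some j ≥ 1.
Then h_{j+1} = 2h_j − 6 = 2·(2^j + 6) − 6 = 2^{j+1} + 12 − 6 = 2^{j+1} + 6.
This completes the inductive step, so h_m = 2^m + 6 for all m ≥ 1.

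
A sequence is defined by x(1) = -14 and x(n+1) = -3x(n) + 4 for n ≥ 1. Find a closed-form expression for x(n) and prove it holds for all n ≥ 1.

Claim: x(n) = 5·(-3)^n + 1.

Base case: x(1) = -14, and 5·(-3)^1 + 1 = -15 + 1 = -14.
Assume x(k) = 5·(-3)^k + 1 for some k ≥ 1.
Then x(k+1) = -3x(k) + 4 = -3·(5·(-3)^k + 1) + 4 = -15·(-3)^k − 3 + 4 = 5·(-3)^{k+1} + 1.
This completes the inductive step, so x(n) = 5·(-3)^n + 1 for all n ≥ 1.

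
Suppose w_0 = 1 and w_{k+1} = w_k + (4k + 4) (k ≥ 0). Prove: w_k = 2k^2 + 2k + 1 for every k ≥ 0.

Base case: w_0 = 1, and 2·0^2 + 2·0 + 1 = 1.
Assume w_r = 2r^2 + 2r + 1.
Then w_{r+1} = w_r + (4r + 4) = (2r^2 + 2r + 1) + (4r + 4) = 2r^2 + 6r + 5,
and 2·(r+1)^2 + 2·(r+1) + 1 = 2r^2 + 6r + 5.
Hence w_k = 2k^2 + 2k + 1 for every k ≥ 0, by induction.

w_k = 2k^2 + 2k + 1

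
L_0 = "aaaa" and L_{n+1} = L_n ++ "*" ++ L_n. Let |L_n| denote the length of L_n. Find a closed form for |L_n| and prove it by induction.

Claim: |L_n| = 5·2^n − 1.

Base case: |L_0| = 4, and 5·2^0 − 1 = 4.
Assume |L_k| = 5·2^k − 1.
Then |L_{k+1}| = |L_k| + 1 + |L_k| = 2|L_k| + 1 = 2(5·2^k − 1) + 1 = 5·2^{k+1} − 2 + 1 = 5·2^{k+1} − 1.
By induction, |L_n| = 5·2^n − 1 for all n ≥ 0.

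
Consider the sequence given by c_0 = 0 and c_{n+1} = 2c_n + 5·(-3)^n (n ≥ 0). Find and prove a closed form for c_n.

Claim: c_n = 2^n − (-3)^n.

Base case: c_0 = 0, and 2^0 − (-3)^0 = 1 − 1 = 0.
Assume c_m = 2^m − (-3)^m for some m ≥ 0.
Then c_{m+1} = 2c_m + 5·(-3)^m = 2·(2^m − (-3)^m) + 5·(-3)^m = 2^{m+1} − 2·(-3)^m + 5·(-3)^m = 2^{m+1} + 3·(-3)^m = 2^{m+1} − (-3)^{m+1}.
So the formula holds for m+1, and by induction c_n = 2^n − (-3)^n for all n ≥ 0.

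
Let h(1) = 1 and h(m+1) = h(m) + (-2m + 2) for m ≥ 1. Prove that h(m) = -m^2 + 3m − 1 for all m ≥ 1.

Base case: h(1) = 1, and -1^2 + 3·1 − 1 = 1.
Assume h(r) = -r^2 + 3r − 1.
Then h(r+1) = h(r) + (-2r + 2) = (-r^2 + 3r − 1) + (-2r + 2) = -r^2 + r + 1,
and -(r+1)^2 + 3·(r+1) − 1 = -r^2 + r + 1.
By induction, h(m) = -m^2 + 3m − 1 for all m ≥ 1.

h(m) = -m^2 + 3m − 1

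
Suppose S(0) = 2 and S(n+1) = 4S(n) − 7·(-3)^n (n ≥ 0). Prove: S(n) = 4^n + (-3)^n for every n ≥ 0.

Base case: S(0) = 2, and 4^0 + (-3)^0 = 1 + 1 = 2.
Assume S(m) = 4^m + (-3)^m for some m ≥ 0.
Then S(m+1) = 4S(m) − 7·(-3)^m = 4·(4^m + (-3)^m) − 7·(-3)^m = 4^{m+1} + 4·(-3)^m − 7·(-3)^m = 4^{m+1} − 3·(-3)^m = 4^{m+1} + (-3)^{m+1}.
Hence S(n) = 4^n + (-3)^n for every n ≥ 0, by induction.

S(n) = 4^n + (-3)^n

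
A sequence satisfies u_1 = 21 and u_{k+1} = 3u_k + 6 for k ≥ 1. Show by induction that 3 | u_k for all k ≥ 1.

Base case: u_1 = 21 = 3·7, so 3 | u_1.
Assume 3 | u_m, so u_m = 3t for some integer t.
Then u_{m+1} = 3u_m + 6 = 3·(3t) + 6 = 3(3t + 2), so 3 | u_{m+1}.
So the property holds for m+1, and by induction 3 | u_k for all k ≥ 1.

3 | u_k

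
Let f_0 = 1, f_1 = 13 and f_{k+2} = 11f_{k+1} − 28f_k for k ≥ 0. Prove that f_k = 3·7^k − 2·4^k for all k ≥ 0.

Base cases: f_0 = 1 and 3·7^0 − 2·4^0 = 1; f_1 = 13 and 3·7^1 − 2·4^1 = 13.
Assume f_j = 3·7^j − 2·4^j for all 0 ≤ j ≤ r, where r ≥ 1.
Then f_{r+1} = 11f_r − 28f_{r−1} = 11·(3·7^r − 2·4^r) − 28·(3·7^{r−1} − 2·4^{r−1}) = 3·(11·7 − 28)7^{r−1} − 2·(11·4 − 28)4^{r−1} = 147·7^{r−1} − 32·4^{r−1} = 3·7^{r+1} − 2·4^{r+1}.
So the formula holds for r+1, and by strong induction f_k = 3·7^k − 2·4^k for all k ≥ 0.

f_k = 3·7^k − 2·4^k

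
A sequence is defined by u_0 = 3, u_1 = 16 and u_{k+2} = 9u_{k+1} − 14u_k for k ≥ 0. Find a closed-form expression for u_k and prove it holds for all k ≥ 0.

Claim: u_k = 2·7^k + 2^k.

Base cases: u_0 = 3 and 2·7^0 + 2^0 = 3; u_1 = 16 and 2·7^1 + 2^1 = 16.
Assume u_j = 2·7^j + 2^j for all 0 ≤ j ≤ m, where m ≥ 1.
Then u_{m+1} = 9u_m − 14u_{m−1} = 9·(2·7^m + 2^m) − 14·(2·7^{m−1} + 2^{m−1}) = 2·(9·7 − 14)7^{m−1} + (9·2 − 14)2^{m−1} = 98·7^{m−1} + 4·2^{m−1} = 2·7^{m+1} + 2^{m+1}.
Hence u_k = 2·7^k + 2^k for every k ≥ 0, by strong induction.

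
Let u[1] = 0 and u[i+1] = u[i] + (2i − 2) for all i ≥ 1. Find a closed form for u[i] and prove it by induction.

Claim: u[i] = i^2 − 3i + 2.

Base case: u[1] = 0, and 1^2 − 3·1 + 2 = 0.
Assume u[m] = m^2 − 3m + 2.
Then u[m+1] = u[m] + (2m − 2) = (m^2 − 3m + 2) + (2m − 2) = m^2 − m,
and (m+1)^2 − 3·(m+1) + 2 = m^2 − m.
Hence u[i] = i^2 − 3i + 2 for every i ≥ 1, by induction.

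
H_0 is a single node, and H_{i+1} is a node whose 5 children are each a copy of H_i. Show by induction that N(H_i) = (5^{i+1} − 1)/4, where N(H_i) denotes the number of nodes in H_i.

Base case: N(H_0) = 1, and (5^{0+1} − 1)/4 = 1.
Assume N(H_k) = (5^{k+1} − 1)/4.
Then N(H_{k+1}) = 1 + 5N(H_k) = 1 + 5·(5^{k+1} − 1)/4 = 1 + (5^{k+2} − 5)/4 = (4 + 5^{k+2} − 5)/4 = (5^{k+2} − 1)/4.
By induction, N(H_i) = (5^{i+1} − 1)/4 for all i ≥ 0.

N(H_i) = (5^{i+1} − 1)/4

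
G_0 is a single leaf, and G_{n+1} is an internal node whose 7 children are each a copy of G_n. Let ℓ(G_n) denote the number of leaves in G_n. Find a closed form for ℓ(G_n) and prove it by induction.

Claim: ℓ(G_n) = 7^n.

Base case: ℓ(G_0) = 1, and 7^0 = 1.
Assume ℓ(G_m) = 7^m.
Then ℓ(G_{m+1}) = 7·ℓ(G_m) = 7·7^m = 7^{m+1}.
This completes the inductive step, so ℓ(G_n) = 7^n for all n ≥ 0.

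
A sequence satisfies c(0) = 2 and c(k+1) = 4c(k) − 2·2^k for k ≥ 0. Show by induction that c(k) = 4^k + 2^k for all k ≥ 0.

Base case: c(0) = 2, and 4^0 + 2^0 = 1 + 1 = 2.
Assume c(r) = 4^r + 2^r for some r ≥ 0.
Then c(r+1) = 4c(r) − 2·2^r = 4·(4^r + 2^r) − 2·2^r = 4^{r+1} + 4·2^r − 2·2^r = 4^{r+1} + 2·2^r = 4^{r+1} + 2^{r+1}.
This completes the inductive step, so c(k) = 4^k + 2^k for all k ≥ 0.

c(k) = 4^k + 2^k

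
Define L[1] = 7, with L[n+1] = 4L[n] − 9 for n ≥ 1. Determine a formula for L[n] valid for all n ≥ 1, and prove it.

Claim: L[n] = 4^n + 3.

Base case: L[1] = 7, and 4^1 + 3 = 4 + 3 = 7.
Assume L[k] = 4^k + 3 for some k ≥ 1.
Then L[k+1] = 4L[k] − 9 = 4·(4^k + 3) − 9 = 4^{k+1} + 12 − 9 = 4^{k+1} + 3.
By induction, L[n] = 4^n + 3 for all n ≥ 1.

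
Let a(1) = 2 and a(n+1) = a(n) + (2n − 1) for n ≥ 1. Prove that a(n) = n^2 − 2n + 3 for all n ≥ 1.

Base case: a(1) = 2, and 1^2 − 2·1 + 3 = 2.
Assume a(k) = k^2 − 2k + 3.
Then a(k+1) = a(k) + (2k − 1) = (k^2 − 2k + 3) + (2k − 1) = k^2 + 2,
and (k+1)^2 − 2·(k+1) + 3 = k^2 + 2.
By induction, a(n) = n^2 − 2n + 3 for all n ≥ 1.

a(n) = n^2 − 2n + 3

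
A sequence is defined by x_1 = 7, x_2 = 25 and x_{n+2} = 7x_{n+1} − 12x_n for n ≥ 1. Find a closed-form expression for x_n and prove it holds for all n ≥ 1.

Claim: x_n = 3^n + 4^n.

Base cases: x_1 = 7 and 3^1 + 4^1 = 7; x_2 = 25 and 3^2 + 4^2 = 25.
Assume x_j = 3^j + 4^j for all 1 ≤ j ≤ m, where m ≥ 2.
Then x_{m+1} = 7x_m − 12x_{m−1} = 7·(3^m + 4^m) − 12·(3^{m−1} + 4^{m−1}) = (7·3 − 12)3^{m−1} + (7·4 − 12)4^{m−1} = 9·3^{m−1} + 16·4^{m−1} = 3^{m+1} + 4^{m+1}.
So the formula holds for m+1, and by strong induction x_n = 3^n + 4^n for all n ≥ 1.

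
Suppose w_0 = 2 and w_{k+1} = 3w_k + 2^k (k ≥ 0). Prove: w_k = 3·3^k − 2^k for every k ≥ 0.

Base case: w_0 = 2, and 3·3^0 − 2^0 = 3 − 1 = 2.
Assume w_r = 3·3^r − 2^r for some r ≥ 0.
Then w_{r+1} = 3w_r + 2^r = 3·(3·3^r − 2^r) + 2^r = 3·3^{r+1} − 3·2^r + 2^r = 3·3^{r+1} − 2·2^r = 3·3^{r+1} − 2^{r+1}.
So the formula holds for r+1, and by induction w_k = 3·3^k − 2^k for all k ≥ 0.

w_k = 3·3^k − 2^k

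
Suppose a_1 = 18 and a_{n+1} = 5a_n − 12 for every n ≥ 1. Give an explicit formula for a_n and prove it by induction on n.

Claim: a_n = 3·5^n + 3.

Base case: a_1 = 18, and 3·5^1 + 3 = 15 + 3 = 18.
Assume a_k = 3·5^k + 3 for some k ≥ 1.
Then a_{k+1} = 5a_k − 12 = 5·(3·5^k + 3) − 12 = 15·5^k + 15 − 12 = 3·5^{k+1} + 3.
This completes the inductive step, so a_n = 3·5^n + 3 for all n ≥ 1.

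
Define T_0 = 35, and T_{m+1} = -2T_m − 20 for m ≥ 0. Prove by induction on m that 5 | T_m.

Base case: T_0 = 35 = 5·7, so 5 | T_0.
Assume 5 | T_k, so T_k = 5t for some integer t.
Then T_{k+1} = -2T_k − 20 = -2·(5t) − 20 = 5(-2t − 4), so 5 | T_{k+1}.
So the property holds for k+1, and by induction 5 | T_m for all m ≥ 0.

5 | T_m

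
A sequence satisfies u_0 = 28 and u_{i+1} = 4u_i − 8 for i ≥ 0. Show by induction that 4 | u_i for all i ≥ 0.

Base case: u_0 = 28 = 4·7, so 4 | u_0.
Assume 4 | u_k, so u_k = 4t for some integer t.
Then u_{k+1} = 4u_k − 8 = 4·(4t) − 8 = 4(4t − 2), so 4 | u_{k+1}.
So the property holds for k+1, and by induction 4 | u_i for all i ≥ 0.

4 | u_i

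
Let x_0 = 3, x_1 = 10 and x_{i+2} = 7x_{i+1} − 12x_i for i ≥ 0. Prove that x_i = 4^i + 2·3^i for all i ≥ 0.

Base cases: x_0 = 3 and 4^0 + 2·3^0 = 3; x_1 = 10 and 4^1 + 2·3^1 = 10.
Assume x_j = 4^j + 2·3^j for all 0 ≤ j ≤ k, where k ≥ 1.
Then x_{k+1} = 7x_k − 12x_{k−1} = 7·(4^k + 2·3^k) − 12·(4^{k−1} + 2·3^{k−1}) = (7·4 − 12)4^{k−1} + 2·(7·3 − 12)3^{k−1} = 16·4^{k−1} + 18·3^{k−1} = 4^{k+1} + 2·3^{k+1}.
By strong induction, x_i = 4^i + 2·3^i for all i ≥ 0.

x_i = 4^i + 2·3^i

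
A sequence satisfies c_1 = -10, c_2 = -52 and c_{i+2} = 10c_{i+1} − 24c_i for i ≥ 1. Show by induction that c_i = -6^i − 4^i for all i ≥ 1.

Base cases: c_1 = -10 and -6^1 − 4^1 = -10; c_2 = -52 and -6^2 − 4^2 = -52.
Assume c_j = -6^j − 4^j for all 1 ≤ j ≤ m, where m ≥ 2.
Then c_{m+1} = 10c_m − 24c_{m−1} = 10·(-6^m − 4^m) − 24·(-6^{m−1} − 4^{m−1}) = -(10·6 − 24)6^{m−1} − (10·4 − 24)4^{m−1} = -36·6^{m−1} − 16·4^{m−1} = -6^{m+1} − 4^{m+1}.
This completes the inductive step, so c_i = -6^i − 4^i for all i ≥ 1.

c_i = -6^i − 4^i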